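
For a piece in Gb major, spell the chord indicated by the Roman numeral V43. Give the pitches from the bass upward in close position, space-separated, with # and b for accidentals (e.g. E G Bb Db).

In Gb major, the fifth degree is Db, and the diatonic chord built there is a dominant seventh chord.
That chord is spelled Db-F-Ab-Cb.
The figured bass 43 indicates second inversion, placing the fifth (Ab) in the bass: Ab-Cb-Db-F.

Ab Cb Db F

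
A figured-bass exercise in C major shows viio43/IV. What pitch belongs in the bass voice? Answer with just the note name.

The applied chord viio43/IV is rooted on E: E-G-Bb-Db.
The figure 43 means second inversion — the fifth is in the bass.

Bb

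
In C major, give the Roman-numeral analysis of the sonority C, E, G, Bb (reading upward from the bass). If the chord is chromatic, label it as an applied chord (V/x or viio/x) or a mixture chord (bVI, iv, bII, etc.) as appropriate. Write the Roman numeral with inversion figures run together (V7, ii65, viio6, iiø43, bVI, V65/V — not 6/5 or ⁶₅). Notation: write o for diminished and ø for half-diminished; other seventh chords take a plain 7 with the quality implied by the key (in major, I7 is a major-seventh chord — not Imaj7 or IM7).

Stacked in thirds the chord is C-E-G-Bb: a dominant seventh chord on C.
C is not a diatonic chord root with this quality in C major, but it lies a perfect fifth above F (IV), so the chord functions as an applied dominant of IV.

V7/IV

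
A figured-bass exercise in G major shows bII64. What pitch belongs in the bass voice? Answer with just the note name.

Eb

bII in G major has root Ab; the chord is Ab-C-Eb.
The figure 64 means second inversion — the fifth is in the bass.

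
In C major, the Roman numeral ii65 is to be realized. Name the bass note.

ii in C major has root D; the chord is D-F-A-C.
The figure 65 means first inversion — the third is in the bass.

F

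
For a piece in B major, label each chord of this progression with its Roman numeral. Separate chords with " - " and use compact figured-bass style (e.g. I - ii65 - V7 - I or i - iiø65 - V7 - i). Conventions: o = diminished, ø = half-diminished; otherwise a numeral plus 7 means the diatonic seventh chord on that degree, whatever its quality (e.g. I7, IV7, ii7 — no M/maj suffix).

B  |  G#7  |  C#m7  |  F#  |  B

B has root B, degree 1 in B major, so I.
G#7: chromatic; G# is V of ii, so V7/ii.
C#m7: root C# is the supertonic; minor seventh chord there is ii7.
F#: major triad on F# = scale degree 5 → V.
B: major triad on B = scale degree 1 → I.

I - V7/ii - ii7 - V - I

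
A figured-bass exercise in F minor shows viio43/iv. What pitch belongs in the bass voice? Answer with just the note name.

Eb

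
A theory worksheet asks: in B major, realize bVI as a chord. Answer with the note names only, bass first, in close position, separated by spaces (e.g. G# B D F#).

G B D

Scale degree 6 in B major is G#; lowering it a half step gives G. bVI is a major triad on the lowered sixth degree, borrowed from the parallel minor.
So the chord is G-B-D.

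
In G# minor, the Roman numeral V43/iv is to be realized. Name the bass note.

D#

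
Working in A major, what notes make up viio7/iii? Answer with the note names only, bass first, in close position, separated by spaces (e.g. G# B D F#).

viio7/iii is a secondary leading-tone chord. The target iii is C# in A major; the applied chord is rooted a semitone below, on B#.
Building a fully diminished seventh chord on B# gives B#-D#-F#-A.

B# D# F# A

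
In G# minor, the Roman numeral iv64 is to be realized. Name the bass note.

G#

iv in G# minor has root C#; the chord is C#-E-G#.
The figure 64 means second inversion — the fifth is in the bass.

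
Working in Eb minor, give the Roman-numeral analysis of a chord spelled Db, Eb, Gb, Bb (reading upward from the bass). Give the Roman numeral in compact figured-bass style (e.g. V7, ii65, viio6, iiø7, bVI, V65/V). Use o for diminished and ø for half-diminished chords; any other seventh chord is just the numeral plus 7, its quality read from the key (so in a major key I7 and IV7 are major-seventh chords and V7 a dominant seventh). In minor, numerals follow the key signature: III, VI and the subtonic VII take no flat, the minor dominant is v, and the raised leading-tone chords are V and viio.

i42

The pitches Eb-Gb-Bb-Db form a minor seventh chord rooted on Eb.
Eb is scale degree 1 in Eb minor, and a minor seventh chord on that degree is written i7.
With Db in the bass the chord is in third inversion, so the figured bass is 42.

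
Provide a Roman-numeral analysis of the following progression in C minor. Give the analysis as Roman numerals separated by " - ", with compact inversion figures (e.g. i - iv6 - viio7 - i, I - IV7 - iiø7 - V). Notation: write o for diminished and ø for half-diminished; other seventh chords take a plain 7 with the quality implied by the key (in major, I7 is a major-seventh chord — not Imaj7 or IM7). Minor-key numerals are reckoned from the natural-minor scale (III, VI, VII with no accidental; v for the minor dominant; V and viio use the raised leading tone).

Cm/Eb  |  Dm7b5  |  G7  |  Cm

i6 - iiø7 - V7 - i

Cm/Eb: minor triad on C = scale degree 1 → i6.
Dm7b5: root D is the supertonic; half-diminished seventh chord there is iiø7.
G7: dominant seventh chord on G = scale degree 5 → V7.
Cm: root C is the tonic; minor triad there is i.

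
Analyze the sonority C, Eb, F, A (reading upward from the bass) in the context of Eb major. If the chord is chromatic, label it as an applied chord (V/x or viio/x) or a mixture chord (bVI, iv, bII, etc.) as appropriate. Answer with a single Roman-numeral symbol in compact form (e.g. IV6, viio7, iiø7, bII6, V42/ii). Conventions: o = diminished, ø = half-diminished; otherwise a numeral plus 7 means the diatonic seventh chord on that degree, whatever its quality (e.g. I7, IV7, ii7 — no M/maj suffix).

Stacked in thirds the chord is F-A-C-Eb: a dominant seventh chord on F.
F is not a diatonic chord root with this quality in Eb major, but it lies a perfect fifth above Bb (V), so the chord functions as an applied dominant of V.
With C in the bass the chord is in second inversion, so the figured bass is 43.

V43/V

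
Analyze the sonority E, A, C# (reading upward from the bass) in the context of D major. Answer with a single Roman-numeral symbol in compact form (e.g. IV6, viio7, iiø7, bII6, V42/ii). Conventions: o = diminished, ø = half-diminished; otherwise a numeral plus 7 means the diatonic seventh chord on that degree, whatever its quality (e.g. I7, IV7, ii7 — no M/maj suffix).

Stacked in thirds the chord is A-C#-E: a major triad on A.
A is scale degree 5 in D major, and a major triad on that degree is written V.
With E in the bass the chord is in second inversion, so the figured bass is 64.

V64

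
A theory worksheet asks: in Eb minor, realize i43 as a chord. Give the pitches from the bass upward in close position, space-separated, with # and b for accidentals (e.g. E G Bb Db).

The numeral's case and figure indicate a minor seventh chord. In Eb minor its root, scale degree 1, is Eb.
Stacking thirds from Eb gives Eb-Gb-Bb-Db.
With the 43 figure the chord is in second inversion; from the bass Bb upward in close position it reads Bb-Db-Eb-Gb.

Bb Db Eb Gb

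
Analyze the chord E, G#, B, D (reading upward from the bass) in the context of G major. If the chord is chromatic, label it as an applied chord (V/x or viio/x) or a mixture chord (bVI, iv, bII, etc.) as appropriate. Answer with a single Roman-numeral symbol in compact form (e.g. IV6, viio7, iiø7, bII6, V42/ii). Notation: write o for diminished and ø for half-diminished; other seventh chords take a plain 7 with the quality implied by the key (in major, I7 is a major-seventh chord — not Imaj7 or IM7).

The pitches E-G#-B-D form a dominant seventh chord rooted on E.
E is not a diatonic chord root with this quality in G major, but it lies a perfect fifth above A (ii), so the chord functions as an applied dominant of ii.

V7/ii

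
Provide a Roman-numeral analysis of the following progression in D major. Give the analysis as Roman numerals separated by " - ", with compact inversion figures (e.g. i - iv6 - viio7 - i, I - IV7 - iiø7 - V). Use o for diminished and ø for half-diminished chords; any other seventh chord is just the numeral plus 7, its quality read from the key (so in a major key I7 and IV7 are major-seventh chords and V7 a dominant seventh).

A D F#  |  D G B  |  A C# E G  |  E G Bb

I64 - IV64 - V7 - iio

A-D-F# has root D, degree 1 in D major, so I64.
D-G-B has root G, degree 4 in D major, so IV64.
A-C#-E-G: dominant seventh chord on A = scale degree 5 → V7.
E-G-Bb: E with this quality isn't in the key; it's iio, borrowed from the parallel minor.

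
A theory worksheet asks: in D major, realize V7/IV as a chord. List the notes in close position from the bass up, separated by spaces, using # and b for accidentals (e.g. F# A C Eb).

D F# A C

The slash means an applied dominant: we want the dominant of IV. In D major, IV is G major, and its dominant is built on D.
Building a dominant seventh chord on D gives D-F#-A-C.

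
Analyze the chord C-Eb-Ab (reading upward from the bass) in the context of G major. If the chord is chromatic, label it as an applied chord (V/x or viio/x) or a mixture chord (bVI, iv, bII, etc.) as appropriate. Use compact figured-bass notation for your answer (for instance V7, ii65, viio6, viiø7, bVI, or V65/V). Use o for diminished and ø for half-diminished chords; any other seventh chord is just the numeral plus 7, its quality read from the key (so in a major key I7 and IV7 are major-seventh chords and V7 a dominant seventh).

bII6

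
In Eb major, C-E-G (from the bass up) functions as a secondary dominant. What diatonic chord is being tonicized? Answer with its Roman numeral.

The chord is a major triad on C.
A dominant resolves down a perfect fifth: C → F. In Eb major, F is scale degree 2, i.e. ii.

ii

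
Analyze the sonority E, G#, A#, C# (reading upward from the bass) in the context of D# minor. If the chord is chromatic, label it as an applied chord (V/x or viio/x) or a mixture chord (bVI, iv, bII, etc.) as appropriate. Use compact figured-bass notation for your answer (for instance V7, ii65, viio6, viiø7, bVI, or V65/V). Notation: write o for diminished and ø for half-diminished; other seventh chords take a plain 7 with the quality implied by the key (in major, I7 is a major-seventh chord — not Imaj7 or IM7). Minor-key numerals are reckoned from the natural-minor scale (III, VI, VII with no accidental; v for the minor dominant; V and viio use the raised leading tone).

Stacked in thirds the chord is A#-C#-E-G#: a half-diminished seventh chord on A#.
A# sits a half step below B (VI in D# minor); a diminished chord there is the applied leading-tone chord of VI.
With E in the bass the chord is in second inversion, so the figured bass is 43.

viiø43/VI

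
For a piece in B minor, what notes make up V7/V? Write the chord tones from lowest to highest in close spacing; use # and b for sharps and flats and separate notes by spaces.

V7/V is a secondary dominant — the dominant seventh of V. V in B minor is F#, so the applied chord's root is C#, a perfect fifth above.
Building a dominant seventh chord on C# gives C#-E#-G#-B.

C# E# G# B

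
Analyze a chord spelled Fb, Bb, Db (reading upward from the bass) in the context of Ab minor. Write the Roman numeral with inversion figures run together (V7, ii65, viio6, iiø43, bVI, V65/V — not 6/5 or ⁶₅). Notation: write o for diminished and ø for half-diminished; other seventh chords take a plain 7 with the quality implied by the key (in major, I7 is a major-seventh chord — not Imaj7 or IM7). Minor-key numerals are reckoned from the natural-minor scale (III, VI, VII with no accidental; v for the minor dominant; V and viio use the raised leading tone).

iio64

Stacked in thirds the chord is Bb-Db-Fb: a diminished triad on Bb.
Bb is scale degree 2 in Ab minor, and a diminished triad on that degree is written iio.
With Fb in the bass the chord is in second inversion, so the figured bass is 64.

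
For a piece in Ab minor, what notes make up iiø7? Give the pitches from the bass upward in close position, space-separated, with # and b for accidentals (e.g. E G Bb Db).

Bb Db Fb Ab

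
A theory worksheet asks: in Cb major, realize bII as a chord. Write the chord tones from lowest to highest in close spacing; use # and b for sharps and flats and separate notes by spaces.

bII is the Neapolitan chord — a major triad on the lowered second degree. In Cb major that root is Dbb.
So the chord is Dbb-Fb-Abb, a major triad.

Dbb Fb Abb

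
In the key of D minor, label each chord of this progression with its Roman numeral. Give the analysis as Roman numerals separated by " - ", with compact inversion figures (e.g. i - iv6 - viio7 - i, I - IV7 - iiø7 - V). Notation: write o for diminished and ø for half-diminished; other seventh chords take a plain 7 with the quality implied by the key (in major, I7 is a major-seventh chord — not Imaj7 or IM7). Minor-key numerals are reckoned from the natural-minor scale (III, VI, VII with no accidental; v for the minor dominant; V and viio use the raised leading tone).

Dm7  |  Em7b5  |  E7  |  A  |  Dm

Dm7: root D is the tonic; minor seventh chord there is i7.
Em7b5 has root E, degree 2 in D minor, so iiø7.
E7: a dominant seventh chord on E, the applied dominant of V → V7/V.
A has root A, degree 5 in D minor, so V.
Dm: minor triad on D = scale degree 1 → i.

i7 - iiø7 - V7/V - V - i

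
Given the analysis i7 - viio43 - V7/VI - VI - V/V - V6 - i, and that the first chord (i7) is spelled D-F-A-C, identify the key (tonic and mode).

The chord Dm7 is a minor seventh chord rooted on D; its label is i7.
If D is scale degree 1 and the mode makes that degree carry a minor seventh chord, the tonic is D and the mode is minor.

D minor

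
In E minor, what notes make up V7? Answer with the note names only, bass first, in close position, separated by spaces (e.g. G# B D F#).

B D# F# A

In E minor, scale degree 5 is B. The dominant is major (leading tone raised), so V is a dominant seventh chord.
That chord is spelled B-D#-F#-A.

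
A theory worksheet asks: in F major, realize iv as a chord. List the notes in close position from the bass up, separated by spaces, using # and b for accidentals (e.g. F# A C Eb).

Bb Db F

Scale degree 4 in F major is Bb; here the chord built on it is altered to a minor triad. iv is the minor subdominant, borrowed from the parallel minor.
So the chord is Bb-Db-F, a minor triad.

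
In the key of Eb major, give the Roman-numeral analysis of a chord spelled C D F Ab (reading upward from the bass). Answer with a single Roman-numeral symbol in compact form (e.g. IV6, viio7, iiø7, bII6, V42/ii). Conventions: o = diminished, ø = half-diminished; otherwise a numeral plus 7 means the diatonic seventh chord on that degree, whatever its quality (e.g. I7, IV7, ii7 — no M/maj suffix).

The pitches D-F-Ab-C form a half-diminished seventh chord rooted on D.
D is scale degree 7 in Eb major, and a half-diminished seventh chord on that degree is written viiø7.
With C in the bass the chord is in third inversion, so the figured bass is 42.

viiø42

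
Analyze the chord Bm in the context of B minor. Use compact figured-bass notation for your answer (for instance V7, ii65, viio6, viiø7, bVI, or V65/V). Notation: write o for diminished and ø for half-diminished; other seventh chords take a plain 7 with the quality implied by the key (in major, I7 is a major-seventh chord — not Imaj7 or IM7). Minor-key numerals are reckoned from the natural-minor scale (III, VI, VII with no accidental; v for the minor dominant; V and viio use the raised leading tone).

i

The pitches B-D-F# form a minor triad rooted on B.
In B minor, B is the tonic; the diatonic minor triad there is i.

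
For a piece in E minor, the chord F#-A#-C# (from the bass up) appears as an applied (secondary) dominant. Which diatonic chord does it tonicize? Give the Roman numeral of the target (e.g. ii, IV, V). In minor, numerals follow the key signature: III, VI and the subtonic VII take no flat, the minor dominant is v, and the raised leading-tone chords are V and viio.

V

The chord is a major triad on F#.
A dominant resolves down a perfect fifth: F# → B. In E minor, B is scale degree 5, i.e. V.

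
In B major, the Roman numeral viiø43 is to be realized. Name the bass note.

viiø in B major has root A#; the chord is A#-C#-E-G#.
The figure 43 means second inversion — the fifth is in the bass.

E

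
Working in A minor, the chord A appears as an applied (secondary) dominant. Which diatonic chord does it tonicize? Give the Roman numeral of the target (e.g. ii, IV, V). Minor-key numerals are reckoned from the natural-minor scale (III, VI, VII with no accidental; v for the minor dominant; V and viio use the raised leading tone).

iv

The chord is a major triad on A.
A dominant resolves down a perfect fifth: A → D. In A minor, D is scale degree 4, i.e. iv.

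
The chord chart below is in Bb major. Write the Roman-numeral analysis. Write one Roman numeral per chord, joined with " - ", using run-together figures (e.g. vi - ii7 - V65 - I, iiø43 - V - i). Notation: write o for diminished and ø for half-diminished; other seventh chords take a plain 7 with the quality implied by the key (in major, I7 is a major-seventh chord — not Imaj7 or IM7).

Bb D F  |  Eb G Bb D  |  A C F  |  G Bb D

I - IV7 - V6 - vi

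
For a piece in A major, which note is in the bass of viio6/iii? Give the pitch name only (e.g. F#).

D#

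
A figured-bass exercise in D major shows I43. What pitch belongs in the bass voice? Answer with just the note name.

I in D major has root D; the chord is D-F#-A-C#.
The figure 43 means second inversion — the fifth is in the bass.

A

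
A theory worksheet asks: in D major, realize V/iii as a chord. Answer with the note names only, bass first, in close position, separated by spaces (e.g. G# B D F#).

The slash means an applied dominant: we want the dominant of iii. In D major, iii is F# minor, and its dominant is built on C#.
Building a major triad on C# gives C#-E#-G#.

C# E# G#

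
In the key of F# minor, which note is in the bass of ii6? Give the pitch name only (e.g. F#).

B

ii in F# minor has root G#; the chord is G#-B-D#.
The figure 6 means first inversion — the third is in the bass.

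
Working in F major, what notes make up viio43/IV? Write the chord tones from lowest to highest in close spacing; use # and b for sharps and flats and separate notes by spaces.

Eb Gb A C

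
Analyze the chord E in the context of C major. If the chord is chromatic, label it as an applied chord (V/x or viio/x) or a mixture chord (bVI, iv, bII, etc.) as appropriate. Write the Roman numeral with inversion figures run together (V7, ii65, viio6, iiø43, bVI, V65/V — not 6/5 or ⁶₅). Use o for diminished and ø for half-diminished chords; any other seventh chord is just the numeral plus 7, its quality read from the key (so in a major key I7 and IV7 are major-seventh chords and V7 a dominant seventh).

Stacked in thirds the chord is E-G#-B: a major triad on E.
E is not a diatonic chord root with this quality in C major, but it lies a perfect fifth above A (vi), so the chord functions as an applied dominant of vi.

V/vi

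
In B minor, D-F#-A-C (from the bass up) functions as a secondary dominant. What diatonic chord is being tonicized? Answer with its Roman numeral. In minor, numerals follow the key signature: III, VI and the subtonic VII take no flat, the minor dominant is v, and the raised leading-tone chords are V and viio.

The chord is a dominant seventh chord on D.
A dominant resolves down a perfect fifth: D → G. In B minor, G is scale degree 6, i.e. VI.

VI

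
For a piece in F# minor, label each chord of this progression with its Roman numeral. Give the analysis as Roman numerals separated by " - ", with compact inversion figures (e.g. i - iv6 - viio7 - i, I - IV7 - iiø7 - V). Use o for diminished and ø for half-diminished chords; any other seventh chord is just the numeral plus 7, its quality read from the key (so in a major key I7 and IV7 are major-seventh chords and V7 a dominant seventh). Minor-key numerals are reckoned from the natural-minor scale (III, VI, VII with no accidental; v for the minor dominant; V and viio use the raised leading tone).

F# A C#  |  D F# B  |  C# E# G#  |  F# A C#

F#-A-C#: root F# is the tonic; minor triad there is i.
D-F#-B has root B, degree 4 in F# minor, so iv6.
C#-E#-G# has root C#, degree 5 in F# minor, so V.
F#-A-C#: root F# is the tonic; minor triad there is i.

i - iv6 - V - i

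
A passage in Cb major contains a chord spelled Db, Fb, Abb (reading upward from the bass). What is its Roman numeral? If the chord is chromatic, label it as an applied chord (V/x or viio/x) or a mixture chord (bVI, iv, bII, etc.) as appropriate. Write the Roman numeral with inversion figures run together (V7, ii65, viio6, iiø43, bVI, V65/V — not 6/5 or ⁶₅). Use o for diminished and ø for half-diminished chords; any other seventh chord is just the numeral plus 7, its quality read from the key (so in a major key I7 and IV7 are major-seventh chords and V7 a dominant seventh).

iio

The pitches Db-Fb-Abb form a diminished triad rooted on Db.
Db is the second degree of Cb major. This is the diminished supertonic triad, borrowed from the parallel minor.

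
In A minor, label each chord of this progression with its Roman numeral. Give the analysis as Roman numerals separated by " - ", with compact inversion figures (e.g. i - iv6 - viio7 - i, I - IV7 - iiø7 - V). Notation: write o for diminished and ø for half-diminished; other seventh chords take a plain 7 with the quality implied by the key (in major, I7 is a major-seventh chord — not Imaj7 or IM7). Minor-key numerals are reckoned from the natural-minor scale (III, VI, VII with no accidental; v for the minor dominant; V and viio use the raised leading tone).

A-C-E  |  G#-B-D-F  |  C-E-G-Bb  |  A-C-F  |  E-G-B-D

A-C-E: minor triad on A = scale degree 1 → i.
G#-B-D-F: root G# is the leading tone; fully diminished seventh chord there is viio7.
C-E-G-Bb: chromatic; C is V of VI, so V7/VI.
A-C-F: major triad on F = scale degree 6 → VI6.
E-G-B-D has root E, degree 5 in A minor, so v7.

i - viio7 - V7/VI - VI6 - v7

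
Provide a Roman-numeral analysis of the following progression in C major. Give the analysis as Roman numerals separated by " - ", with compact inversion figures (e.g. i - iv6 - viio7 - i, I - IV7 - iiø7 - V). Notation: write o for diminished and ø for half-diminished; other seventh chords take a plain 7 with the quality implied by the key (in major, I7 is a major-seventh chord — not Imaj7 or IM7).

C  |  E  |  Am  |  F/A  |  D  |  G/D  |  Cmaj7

C has root C, degree 1 in C major, so I.
E: chromatic; E is V of vi, so V/vi.
Am: root A is the submediant; minor triad there is vi.
F/A has root F, degree 4 in C major, so IV6.
D: a major triad on D, the applied dominant of V → V/V.
G/D: major triad on G = scale degree 5 → V64.
Cmaj7: major seventh chord on C = scale degree 1 → I7.

I - V/vi - vi - IV6 - V/V - V64 - I7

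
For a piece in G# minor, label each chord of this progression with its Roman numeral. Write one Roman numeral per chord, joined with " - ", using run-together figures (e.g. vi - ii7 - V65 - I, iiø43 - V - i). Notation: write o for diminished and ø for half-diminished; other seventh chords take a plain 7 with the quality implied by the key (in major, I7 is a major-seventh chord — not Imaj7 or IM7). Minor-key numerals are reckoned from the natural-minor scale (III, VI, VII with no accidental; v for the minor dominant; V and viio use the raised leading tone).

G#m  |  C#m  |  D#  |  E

i - iv - V - VI

G#m has root G#, degree 1 in G# minor, so i.
C#m: minor triad on C# = scale degree 4 → iv.
D#: root D# is the dominant; major triad there is V.
E: major triad on E = scale degree 6 → VI.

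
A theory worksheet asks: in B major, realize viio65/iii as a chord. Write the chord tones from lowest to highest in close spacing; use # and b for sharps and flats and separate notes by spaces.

The slash marks an applied leading-tone chord: viio of iii. In B major, iii is D#, so the leading tone to it is C##, a half step below.
Building a fully diminished seventh chord on C## gives C##-E#-G#-B.
The figured bass 65 indicates first inversion, placing the third (E#) in the bass: E#-G#-B-C##.

E# G# B C##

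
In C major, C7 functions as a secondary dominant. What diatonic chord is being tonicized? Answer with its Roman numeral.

IV

The chord is a dominant seventh chord on C.
A dominant resolves down a perfect fifth: C → F. In C major, F is scale degree 4, i.e. IV.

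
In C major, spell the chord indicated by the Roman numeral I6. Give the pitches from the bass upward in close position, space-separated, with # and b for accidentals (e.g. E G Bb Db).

E G C

The numeral's case and figure indicate a major triad. In C major its root, the tonic, is C.
That chord is spelled C-E-G.
The figured bass 6 indicates first inversion, placing the third (E) in the bass: E-G-C.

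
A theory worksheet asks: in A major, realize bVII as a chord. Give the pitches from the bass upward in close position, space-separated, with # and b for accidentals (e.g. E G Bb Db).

Scale degree 7 in A major is G#; lowering it a half step gives G. bVII is a major triad on the lowered seventh degree (the subtonic), borrowed from the parallel minor.
So the chord is G-B-D, a major triad.

G B D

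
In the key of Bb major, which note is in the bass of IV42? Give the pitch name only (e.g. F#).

IV in Bb major has root Eb; the chord is Eb-G-Bb-D.
The figure 42 means third inversion — the seventh is in the bass.

D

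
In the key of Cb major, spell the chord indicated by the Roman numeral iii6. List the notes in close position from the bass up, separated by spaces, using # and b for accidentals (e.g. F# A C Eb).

Gb Bb Eb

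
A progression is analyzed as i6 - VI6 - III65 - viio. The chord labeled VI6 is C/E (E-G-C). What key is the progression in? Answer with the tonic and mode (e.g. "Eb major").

The anchor chord is a major triad on C, labeled VI6.
Counting down 5 scale steps from C places the tonic on E; a major triad on degree 6 is diatonic only in minor.

E minor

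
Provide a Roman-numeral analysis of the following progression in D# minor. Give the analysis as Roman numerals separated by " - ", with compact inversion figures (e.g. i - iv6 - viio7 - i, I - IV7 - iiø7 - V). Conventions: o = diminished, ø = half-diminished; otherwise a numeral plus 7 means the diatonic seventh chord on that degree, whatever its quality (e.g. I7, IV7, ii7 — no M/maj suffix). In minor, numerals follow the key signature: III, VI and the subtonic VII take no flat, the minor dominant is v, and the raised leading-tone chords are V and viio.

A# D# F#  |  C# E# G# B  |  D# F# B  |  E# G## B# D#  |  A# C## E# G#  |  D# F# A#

A#-D#-F#: root D# is the tonic; minor triad there is i64.
C#-E#-G#-B: dominant seventh chord on C# = scale degree 7 → VII7.
D#-F#-B: major triad on B = scale degree 6 → VI6.
E#-G##-B#-D# is the secondary dominant of V (dominant seventh chord on E#): V7/V.
A#-C##-E#-G#: root A# is the dominant; dominant seventh chord there is V7.
D#-F#-A#: root D# is the tonic; minor triad there is i.

i64 - VII7 - VI6 - V7/V - V7 - i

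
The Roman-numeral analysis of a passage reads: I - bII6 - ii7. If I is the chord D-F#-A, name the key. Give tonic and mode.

D major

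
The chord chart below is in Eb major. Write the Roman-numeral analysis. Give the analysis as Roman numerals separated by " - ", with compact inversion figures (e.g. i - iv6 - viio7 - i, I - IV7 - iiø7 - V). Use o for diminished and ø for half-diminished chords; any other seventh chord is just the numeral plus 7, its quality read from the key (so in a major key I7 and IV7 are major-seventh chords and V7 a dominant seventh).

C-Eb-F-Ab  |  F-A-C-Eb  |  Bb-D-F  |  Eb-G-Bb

ii43 - V7/V - V - I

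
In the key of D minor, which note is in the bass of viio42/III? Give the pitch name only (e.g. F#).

Db

The applied chord viio42/III is rooted on E: E-G-Bb-Db.
The figure 42 means third inversion — the seventh is in the bass.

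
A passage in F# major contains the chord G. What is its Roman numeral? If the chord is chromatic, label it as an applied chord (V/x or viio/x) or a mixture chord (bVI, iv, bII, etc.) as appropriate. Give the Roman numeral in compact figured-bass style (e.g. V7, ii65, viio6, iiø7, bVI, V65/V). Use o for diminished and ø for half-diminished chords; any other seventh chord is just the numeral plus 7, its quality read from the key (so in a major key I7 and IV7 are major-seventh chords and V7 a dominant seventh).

bII

Stacked in thirds the chord is G-B-D: a major triad on G.
G is the lowered second degree of F# major (diatonic 2 would be G#). This is the Neapolitan chord — a major triad on the lowered second degree.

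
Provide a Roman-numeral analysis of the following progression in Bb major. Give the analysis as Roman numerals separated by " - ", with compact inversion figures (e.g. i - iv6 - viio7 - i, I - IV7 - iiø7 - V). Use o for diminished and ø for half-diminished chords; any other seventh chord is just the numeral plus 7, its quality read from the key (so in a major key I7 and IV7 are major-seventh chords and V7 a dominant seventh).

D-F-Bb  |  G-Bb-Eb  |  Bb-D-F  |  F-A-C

I6 - IV6 - I - V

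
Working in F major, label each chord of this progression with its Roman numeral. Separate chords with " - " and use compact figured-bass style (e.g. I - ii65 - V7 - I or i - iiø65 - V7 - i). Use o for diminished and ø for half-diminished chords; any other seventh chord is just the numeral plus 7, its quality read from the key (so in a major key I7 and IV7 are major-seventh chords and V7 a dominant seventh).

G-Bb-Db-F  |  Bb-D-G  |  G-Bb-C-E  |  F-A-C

iiø7 - ii6 - V43 - I

G-Bb-Db-F: half-diminished seventh chord on G — chromatic; iiø7 (borrowed from the parallel minor).
Bb-D-G: minor triad on G = scale degree 2 → ii6.
G-Bb-C-E: dominant seventh chord on C = scale degree 5 → V43.
F-A-C: major triad on F = scale degree 1 → I.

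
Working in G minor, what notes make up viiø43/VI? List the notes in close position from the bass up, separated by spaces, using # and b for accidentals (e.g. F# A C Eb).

The slash marks an applied leading-tone chord: viio of VI. In G minor, VI is Eb, so the leading tone to it is D, a half step below.
Building a half-diminished seventh chord on D gives D-F-Ab-C.
With the 43 figure the chord is in second inversion; from the bass Ab upward in close position it reads Ab-C-D-F.

Ab C D F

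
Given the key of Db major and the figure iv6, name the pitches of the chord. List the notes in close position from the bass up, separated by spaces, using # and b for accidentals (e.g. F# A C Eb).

Bbb Db Gb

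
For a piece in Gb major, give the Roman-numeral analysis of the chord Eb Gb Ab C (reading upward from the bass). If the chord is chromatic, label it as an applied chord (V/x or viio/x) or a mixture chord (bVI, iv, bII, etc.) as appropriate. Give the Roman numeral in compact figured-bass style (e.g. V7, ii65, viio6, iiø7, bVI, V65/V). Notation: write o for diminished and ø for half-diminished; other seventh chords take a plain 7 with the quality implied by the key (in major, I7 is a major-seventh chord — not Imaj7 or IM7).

The pitches Ab-C-Eb-Gb form a dominant seventh chord rooted on Ab.
Ab is not a diatonic chord root with this quality in Gb major, but it lies a perfect fifth above Db (V), so the chord functions as an applied dominant of V.
With Eb in the bass the chord is in second inversion, so the figured bass is 43.

V43/V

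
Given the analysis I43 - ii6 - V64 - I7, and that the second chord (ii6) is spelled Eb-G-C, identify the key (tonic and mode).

Bb major

The chord Cm/Eb is a minor triad rooted on C; its label is ii6.
ii6 on C implies C is the supertonic; that puts the tonic at Bb, and the lowercase numeral fits major mode.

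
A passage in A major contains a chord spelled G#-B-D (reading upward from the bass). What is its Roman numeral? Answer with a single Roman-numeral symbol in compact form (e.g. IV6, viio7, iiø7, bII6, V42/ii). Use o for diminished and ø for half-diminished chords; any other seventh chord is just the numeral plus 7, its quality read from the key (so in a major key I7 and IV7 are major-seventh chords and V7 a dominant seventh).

viio

The pitches G#-B-D form a diminished triad rooted on G#.
In A major, G# is the leading tone; the diatonic diminished triad there is viio.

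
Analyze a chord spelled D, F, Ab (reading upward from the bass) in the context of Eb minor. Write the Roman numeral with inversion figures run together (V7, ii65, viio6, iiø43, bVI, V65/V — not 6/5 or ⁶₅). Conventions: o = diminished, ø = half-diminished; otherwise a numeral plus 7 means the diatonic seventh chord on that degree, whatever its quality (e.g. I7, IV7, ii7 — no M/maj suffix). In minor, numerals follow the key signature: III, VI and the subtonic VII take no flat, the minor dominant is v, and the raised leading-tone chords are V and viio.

viio

Stacked in thirds the chord is D-F-Ab: a diminished triad on D.
D is scale degree 7 in Eb minor, and a diminished triad on that degree is written viio.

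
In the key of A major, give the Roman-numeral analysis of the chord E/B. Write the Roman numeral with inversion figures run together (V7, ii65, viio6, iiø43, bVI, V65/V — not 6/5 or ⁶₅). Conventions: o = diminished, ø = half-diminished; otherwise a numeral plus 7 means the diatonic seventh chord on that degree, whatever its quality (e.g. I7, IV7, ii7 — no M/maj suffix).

Stacked in thirds the chord is E-G#-B: a major triad on E.
In A major, E is the dominant; the diatonic major triad there is V.
With B in the bass the chord is in second inversion, so the figured bass is 64.

V64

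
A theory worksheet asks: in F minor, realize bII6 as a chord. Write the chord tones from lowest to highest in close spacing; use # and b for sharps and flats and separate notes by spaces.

Bb Db Gb

bII6 is the Neapolitan sixth — a major triad on the lowered second degree, here in its customary first inversion. In F minor that root is Gb.
So the chord is Gb-Bb-Db, a major triad.
With the 6 figure the chord is in first inversion; from the bass Bb upward in close position it reads Bb-Db-Gb.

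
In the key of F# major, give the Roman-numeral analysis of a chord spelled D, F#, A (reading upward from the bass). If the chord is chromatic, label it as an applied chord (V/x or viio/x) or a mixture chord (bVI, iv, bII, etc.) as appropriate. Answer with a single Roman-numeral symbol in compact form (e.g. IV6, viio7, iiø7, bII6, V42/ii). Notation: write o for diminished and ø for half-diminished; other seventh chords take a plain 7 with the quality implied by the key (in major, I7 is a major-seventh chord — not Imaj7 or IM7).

bVI

Stacked in thirds the chord is D-F#-A: a major triad on D.
D is the lowered sixth degree of F# major (diatonic 6 would be D#). This is a major triad on the lowered sixth degree, borrowed from the parallel minor.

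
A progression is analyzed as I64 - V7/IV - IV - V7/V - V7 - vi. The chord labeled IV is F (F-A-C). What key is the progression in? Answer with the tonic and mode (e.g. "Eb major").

IV is given as F-A-C — a major triad with root F.
IV on F implies F is the subdominant; that puts the tonic at C, and the uppercase numeral fits major mode.

C major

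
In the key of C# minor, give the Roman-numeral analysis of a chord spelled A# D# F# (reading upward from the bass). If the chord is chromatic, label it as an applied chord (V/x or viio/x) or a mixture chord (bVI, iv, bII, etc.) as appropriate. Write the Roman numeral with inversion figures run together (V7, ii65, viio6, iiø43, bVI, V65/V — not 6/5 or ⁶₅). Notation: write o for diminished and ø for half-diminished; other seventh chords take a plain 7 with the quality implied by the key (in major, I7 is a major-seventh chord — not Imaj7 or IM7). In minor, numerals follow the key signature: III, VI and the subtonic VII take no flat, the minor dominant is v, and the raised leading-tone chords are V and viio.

ii64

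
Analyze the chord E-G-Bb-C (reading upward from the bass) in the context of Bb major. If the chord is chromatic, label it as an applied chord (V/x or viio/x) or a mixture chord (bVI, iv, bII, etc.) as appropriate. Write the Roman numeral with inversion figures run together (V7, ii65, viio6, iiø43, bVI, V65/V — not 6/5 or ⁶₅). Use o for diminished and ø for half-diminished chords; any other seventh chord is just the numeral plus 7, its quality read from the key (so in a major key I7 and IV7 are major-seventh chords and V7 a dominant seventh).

V65/V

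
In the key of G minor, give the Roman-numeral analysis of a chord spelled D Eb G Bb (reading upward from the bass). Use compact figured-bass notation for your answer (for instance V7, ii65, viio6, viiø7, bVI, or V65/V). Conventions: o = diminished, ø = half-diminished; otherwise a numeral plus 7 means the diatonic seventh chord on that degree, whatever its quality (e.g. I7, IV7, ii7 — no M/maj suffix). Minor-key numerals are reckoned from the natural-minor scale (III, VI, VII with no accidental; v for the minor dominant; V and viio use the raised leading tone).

The pitches Eb-G-Bb-D form a major seventh chord rooted on Eb.
In G minor, Eb is the submediant; the diatonic major seventh chord there is VI7.
With D in the bass the chord is in third inversion, so the figured bass is 42.

VI42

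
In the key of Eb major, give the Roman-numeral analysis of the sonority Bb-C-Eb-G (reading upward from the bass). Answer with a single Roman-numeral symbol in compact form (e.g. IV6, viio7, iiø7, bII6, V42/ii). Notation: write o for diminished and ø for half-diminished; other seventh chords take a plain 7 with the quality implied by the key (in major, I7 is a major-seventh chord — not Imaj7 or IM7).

vi42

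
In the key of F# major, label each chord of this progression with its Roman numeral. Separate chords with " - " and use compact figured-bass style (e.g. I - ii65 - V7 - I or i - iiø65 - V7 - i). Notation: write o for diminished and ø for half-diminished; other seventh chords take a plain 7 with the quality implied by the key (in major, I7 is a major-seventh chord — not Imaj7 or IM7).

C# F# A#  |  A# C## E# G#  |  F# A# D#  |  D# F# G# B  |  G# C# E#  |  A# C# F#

C#-F#-A#: major triad on F# = scale degree 1 → I64.
A#-C##-E#-G# is the secondary dominant of vi (dominant seventh chord on A#): V7/vi.
F#-A#-D# has root D#, degree 6 in F# major, so vi6.
D#-F#-G#-B: minor seventh chord on G# = scale degree 2 → ii43.
G#-C#-E#: major triad on C# = scale degree 5 → V64.
A#-C#-F# has root F#, degree 1 in F# major, so I6.

I64 - V7/vi - vi6 - ii43 - V64 - I6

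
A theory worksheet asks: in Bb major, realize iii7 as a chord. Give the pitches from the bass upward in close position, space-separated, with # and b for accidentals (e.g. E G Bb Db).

D F A C

The numeral's case and figure indicate a minor seventh chord. In Bb major its root, scale degree 3, is D.
Stacking thirds from D gives D-F-A-C.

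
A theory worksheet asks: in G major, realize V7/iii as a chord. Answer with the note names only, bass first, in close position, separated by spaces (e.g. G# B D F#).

F# A# C# E

The slash means an applied dominant: we want the dominant of iii. In G major, iii is B minor, and its dominant is built on F#.
Building a dominant seventh chord on F# gives F#-A#-C#-E.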